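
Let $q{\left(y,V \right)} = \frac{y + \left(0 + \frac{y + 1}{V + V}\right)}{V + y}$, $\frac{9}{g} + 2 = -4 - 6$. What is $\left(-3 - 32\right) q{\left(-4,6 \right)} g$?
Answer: $- \frac{1785}{32} \approx -55.781$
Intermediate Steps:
$g = - \frac{3}{4}$ ($g = \frac{9}{-2 - 10} = \frac{9}{-12} = 9 \left(- \frac{1}{12}\right) = - \frac{3}{4} \approx -0.75$)
$q{\left(y,V \right)} = \frac{y + \frac{1 + y}{2 V}}{V + y}$ ($q{\left(y,V \right)} = \frac{y + \left(0 + \frac{1 + y}{2 V}\right)}{V + y} = \frac{y + \frac{1 + y}{2 V}}{V + y}$)
$\left(-3 - 32\right) q{\left(-4,6 \right)} g = \left(-3 - 32\right) \frac{1 - 4 + 2 \cdot 6 \left(-4\right)}{2 \cdot 6 \left(6 - 4\right)} \left(- \frac{3}{4}\right) = - 35 \cdot \frac{1}{2} \cdot \frac{1}{6} \cdot \frac{1}{2} \left(1 - 4 - 48\right) \left(- \frac{3}{4}\right) = - 35 \cdot \frac{1}{2} \cdot \frac{1}{6} \cdot \frac{1}{2} \left(-51\right) \left(- \frac{3}{4}\right) = - 35 \left(\left(- \frac{17}{8}\right) \left(- \frac{3}{4}\right)\right) = \left(-35\right) \frac{51}{32} = - \frac{1785}{32}$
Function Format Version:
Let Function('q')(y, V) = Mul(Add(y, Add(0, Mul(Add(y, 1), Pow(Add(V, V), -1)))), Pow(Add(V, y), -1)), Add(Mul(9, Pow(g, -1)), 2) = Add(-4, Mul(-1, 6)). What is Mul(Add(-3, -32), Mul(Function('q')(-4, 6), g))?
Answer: Rational(-1785, 32) ≈ -55.781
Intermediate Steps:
g = Rational(-3, 4) (g = Mul(9, Pow(Add(-2, Add(-4, Mul(-1, 6))), -1)) = Mul(9, Pow(Add(-2, Add(-4, -6)), -1)) = Mul(9, Pow(Add(-2, -10), -1)) = Mul(9, Pow(-12, -1)) = Mul(9, Rational(-1, 12)) = Rational(-3, 4) ≈ -0.75000)
Function('q')(y, V) = Mul(Pow(Add(V, y), -1), Add(y, Mul(Rational(1, 2), Pow(V, -1), Add(1, y)))) (Function('q')(y, V) = Mul(Add(y, Add(0, Mul(Add(1, y), Pow(Mul(2, V), -1)))), Pow(Add(V, y), -1)) = Mul(Add(y, Add(0, Mul(Add(1, y), Mul(Rational(1, 2), Pow(V, -1))))), Pow(Add(V, y), -1)) = Mul(Add(y, Add(0, Mul(Rational(1, 2), Pow(V, -1), Add(1, y)))), Pow(Add(V, y), -1)) = Mul(Add(y, Mul(Rational(1, 2), Pow(V, -1), Add(1, y))), Pow(Add(V, y), -1)) = Mul(Pow(Add(V, y), -1), Add(y, Mul(Rational(1, 2), Pow(V, -1), Add(1, y)))))
Mul(Add(-3, -32), Mul(Function('q')(-4, 6), g)) = Mul(Add(-3, -32), Mul(Mul(Rational(1, 2), Pow(6, -1), Pow(Add(6, -4), -1), Add(1, -4, Mul(2, 6, -4))), Rational(-3, 4))) = Mul(-35, Mul(Mul(Rational(1, 2), Rational(1, 6), Pow(2, -1), Add(1, -4, -48)), Rational(-3, 4))) = Mul(-35, Mul(Mul(Rational(1, 2), Rational(1, 6), Rational(1, 2), -51), Rational(-3, 4))) = Mul(-35, Mul(Rational(-17, 8), Rational(-3, 4))) = Mul(-35, Rational(51, 32)) = Rational(-1785, 32)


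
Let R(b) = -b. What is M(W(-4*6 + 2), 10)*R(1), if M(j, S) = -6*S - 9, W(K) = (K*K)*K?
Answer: 69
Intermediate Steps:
W(K) = K³ (W(K) = K²*K = K³)
M(j, S) = -9 - 6*S
M(W(-4*6 + 2), 10)*R(1) = (-9 - 6*10)*(-1*1) = (-9 - 60)*(-1) = -69*(-1) = 69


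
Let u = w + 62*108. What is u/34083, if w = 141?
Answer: 2279/11361 ≈ 0.20060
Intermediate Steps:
u = 6837 (u = 141 + 62*108 = 141 + 6696 = 6837)
u/34083 = 6837/34083 = 6837*(1/34083) = 2279/11361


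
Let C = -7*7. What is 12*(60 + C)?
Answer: 132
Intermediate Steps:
C = -49
12*(60 + C) = 12*(60 - 49) = 12*11 = 132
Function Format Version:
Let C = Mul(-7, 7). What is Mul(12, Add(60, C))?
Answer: 132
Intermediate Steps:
C = -49
Mul(12, Add(60, C)) = Mul(12, Add(60, -49)) = Mul(12, 11) = 132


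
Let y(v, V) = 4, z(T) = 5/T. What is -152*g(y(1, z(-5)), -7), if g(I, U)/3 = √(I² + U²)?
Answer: -456*√65 ≈ -3676.4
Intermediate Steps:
g(I, U) = 3*√(I² + U²)
-152*g(y(1, z(-5)), -7) = -456*√(4² + (-7)²) = -456*√(16 + 49) = -456*√65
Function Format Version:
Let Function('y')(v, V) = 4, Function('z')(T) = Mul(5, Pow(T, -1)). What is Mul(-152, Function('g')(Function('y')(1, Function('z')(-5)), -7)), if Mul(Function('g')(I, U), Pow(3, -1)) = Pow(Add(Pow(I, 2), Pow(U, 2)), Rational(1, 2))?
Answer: Mul(-456, Pow(65, Rational(1, 2))) ≈ -3676.4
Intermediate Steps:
Function('g')(I, U) = Mul(3, Pow(Add(Pow(I, 2), Pow(U, 2)), Rational(1, 2)))
Mul(-152, Function('g')(Function('y')(1, Function('z')(-5)), -7)) = Mul(-152, Mul(3, Pow(Add(Pow(4, 2), Pow(-7, 2)), Rational(1, 2)))) = Mul(-152, Mul(3, Pow(Add(16, 49), Rational(1, 2)))) = Mul(-152, Mul(3, Pow(65, Rational(1, 2)))) = Mul(-456, Pow(65, Rational(1, 2)))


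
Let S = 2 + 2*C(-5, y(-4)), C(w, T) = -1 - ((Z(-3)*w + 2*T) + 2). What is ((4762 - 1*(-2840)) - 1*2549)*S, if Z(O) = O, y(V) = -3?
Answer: -111166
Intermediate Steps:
C(w, T) = -3 - 2*T + 3*w (C(w, T) = -1 - ((-3*w + 2*T) + 2) = -1 - (2 - 3*w + 2*T) = -1 + (-2 - 2*T + 3*w) = -3 - 2*T + 3*w)
S = -22 (S = 2 + 2*(-3 - 2*(-3) + 3*(-5)) = 2 + 2*(-3 + 6 - 15) = 2 + 2*(-12) = 2 - 24 = -22)
((4762 - 1*(-2840)) - 1*2549)*S = ((4762 - 1*(-2840)) - 1*2549)*(-22) = ((4762 + 2840) - 2549)*(-22) = (7602 - 2549)*(-22) = 5053*(-22) = -111166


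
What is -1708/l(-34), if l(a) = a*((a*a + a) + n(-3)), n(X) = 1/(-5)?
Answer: 4270/95353 ≈ 0.044781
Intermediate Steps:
n(X) = -1/5
l(a) = a*(-1/5 + a + a**2) (l(a) = a*((a*a + a) - 1/5) = a*((a**2 + a) - 1/5) = a*((a + a**2) - 1/5) = a*(-1/5 + a + a**2))
-1708/l(-34) = -1708*(-1/(34*(-1/5 - 34 + (-34)**2))) = -1708*(-1/(34*(-1/5 - 34 + 1156))) = -1708/((-34*5609/5)) = -1708/(-190706/5) = -1708*(-5/190706) = 4270/95353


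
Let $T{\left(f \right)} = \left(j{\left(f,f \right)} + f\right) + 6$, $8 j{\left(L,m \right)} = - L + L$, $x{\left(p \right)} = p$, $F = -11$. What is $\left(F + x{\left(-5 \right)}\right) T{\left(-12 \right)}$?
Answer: $96$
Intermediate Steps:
$j{\left(L,m \right)} = 0$ ($j{\left(L,m \right)} = \frac{- L + L}{8} = \frac{1}{8} \cdot 0 = 0$)
$T{\left(f \right)} = 6 + f$ ($T{\left(f \right)} = \left(0 + f\right) + 6 = f + 6 = 6 + f$)
$\left(F + x{\left(-5 \right)}\right) T{\left(-12 \right)} = \left(-11 - 5\right) \left(6 - 12\right) = \left(-16\right) \left(-6\right) = 96$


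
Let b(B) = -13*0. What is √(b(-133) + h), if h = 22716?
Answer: 6*√631 ≈ 150.72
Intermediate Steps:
b(B) = 0
√(b(-133) + h) = √(0 + 22716) = √22716 = 6*√631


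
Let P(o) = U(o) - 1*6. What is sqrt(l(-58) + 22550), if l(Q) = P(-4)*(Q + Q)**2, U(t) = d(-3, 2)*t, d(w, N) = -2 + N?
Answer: I*sqrt(58186) ≈ 241.22*I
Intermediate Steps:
U(t) = 0 (U(t) = (-2 + 2)*t = 0*t = 0)
P(o) = -6 (P(o) = 0 - 1*6 = 0 - 6 = -6)
l(Q) = -24*Q**2 (l(Q) = -6*(Q + Q)**2 = -6*4*Q**2 = -24*Q**2)
sqrt(l(-58) + 22550) = sqrt(-24*(-58)**2 + 22550) = sqrt(-24*3364 + 22550) = sqrt(-80736 + 22550) = sqrt(-58186) = I*sqrt(58186)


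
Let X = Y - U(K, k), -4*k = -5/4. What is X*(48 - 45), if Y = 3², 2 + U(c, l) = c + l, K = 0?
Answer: 513/16 ≈ 32.063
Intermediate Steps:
k = 5/16 (k = -(-5)/(4*4) = -¼*(-5/4) = 5/16 ≈ 0.31250)
U(c, l) = -2 + c + l (U(c, l) = -2 + (c + l) = -2 + c + l)
Y = 9
X = 171/16 (X = 9 - (-2 + 0 + 5/16) = 9 - 1*(-27/16) = 9 + 27/16 = 171/16 ≈ 10.688)
X*(48 - 45) = 171*(48 - 45)/16 = (171/16)*3 = 513/16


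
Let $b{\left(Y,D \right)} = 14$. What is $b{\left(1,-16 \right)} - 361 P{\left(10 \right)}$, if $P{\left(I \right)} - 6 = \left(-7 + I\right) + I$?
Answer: $-6845$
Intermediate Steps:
$P{\left(I \right)} = -1 + 2 I$ ($P{\left(I \right)} = 6 + \left(\left(-7 + I\right) + I\right) = 6 + \left(-7 + 2 I\right) = -1 + 2 I$)
$b{\left(1,-16 \right)} - 361 P{\left(10 \right)} = 14 - 361 \left(-1 + 2 \cdot 10\right) = 14 - 361 \left(-1 + 20\right) = 14 - 6859 = -6845$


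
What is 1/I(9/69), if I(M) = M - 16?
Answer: -23/365 ≈ -0.063014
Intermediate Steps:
I(M) = -16 + M
1/I(9/69) = 1/(-16 + 9/69) = 1/(-16 + 9*(1/69)) = 1/(-16 + 3/23) = 1/(-365/23) = -23/365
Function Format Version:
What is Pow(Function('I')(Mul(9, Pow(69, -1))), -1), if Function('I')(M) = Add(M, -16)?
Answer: Rational(-23, 365) ≈ -0.063014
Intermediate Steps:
Function('I')(M) = Add(-16, M)
Pow(Function('I')(Mul(9, Pow(69, -1))), -1) = Pow(Add(-16, Mul(9, Pow(69, -1))), -1) = Pow(Add(-16, Mul(9, Rational(1, 69))), -1) = Pow(Add(-16, Rational(3, 23)), -1) = Pow(Rational(-365, 23), -1) = Rational(-23, 365)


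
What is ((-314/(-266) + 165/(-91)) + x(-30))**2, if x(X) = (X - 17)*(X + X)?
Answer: 23762563598596/2989441 ≈ 7.9488e+6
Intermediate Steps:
x(X) = 2*X*(-17 + X) (x(X) = (-17 + X)*(2*X) = 2*X*(-17 + X))
((-314/(-266) + 165/(-91)) + x(-30))**2 = ((-314/(-266) + 165/(-91)) + 2*(-30)*(-17 - 30))**2 = ((-314*(-1/266) + 165*(-1/91)) + 2*(-30)*(-47))**2 = ((157/133 - 165/91) + 2820)**2 = (-1094/1729 + 2820)**2 = (4874686/1729)**2 = 23762563598596/2989441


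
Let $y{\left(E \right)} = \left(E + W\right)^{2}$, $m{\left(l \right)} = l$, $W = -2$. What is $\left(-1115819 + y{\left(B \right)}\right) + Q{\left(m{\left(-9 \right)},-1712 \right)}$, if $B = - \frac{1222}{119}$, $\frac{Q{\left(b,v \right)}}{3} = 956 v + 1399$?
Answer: $- \frac{85270284118}{14161} \approx -6.0215 \cdot 10^{6}$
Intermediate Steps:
$Q{\left(b,v \right)} = 4197 + 2868 v$ ($Q{\left(b,v \right)} = 3 \left(956 v + 1399\right) = 3 \left(1399 + 956 v\right) = 4197 + 2868 v$)
$B = - \frac{1222}{119}$ ($B = \left(-1222\right) \frac{1}{119} = - \frac{1222}{119} \approx -10.269$)
$y{\left(E \right)} = \left(-2 + E\right)^{2}$ ($y{\left(E \right)} = \left(E - 2\right)^{2} = \left(-2 + E\right)^{2}$)
$\left(-1115819 + y{\left(B \right)}\right) + Q{\left(m{\left(-9 \right)},-1712 \right)} = \left(-1115819 + \left(-2 - \frac{1222}{119}\right)^{2}\right) + \left(4197 + 2868 \left(-1712\right)\right) = \left(-1115819 + \left(- \frac{1460}{119}\right)^{2}\right) + \left(4197 - 4910016\right) = \left(-1115819 + \frac{2131600}{14161}\right) - 4905819 = - \frac{15798981259}{14161} - 4905819 = - \frac{85270284118}{14161}$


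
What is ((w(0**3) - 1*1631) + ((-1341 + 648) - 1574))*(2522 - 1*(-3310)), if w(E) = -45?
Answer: -22995576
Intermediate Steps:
((w(0**3) - 1*1631) + ((-1341 + 648) - 1574))*(2522 - 1*(-3310)) = ((-45 - 1*1631) + ((-1341 + 648) - 1574))*(2522 - 1*(-3310)) = ((-45 - 1631) + (-693 - 1574))*(2522 + 3310) = (-1676 - 2267)*5832 = -3943*5832 = -22995576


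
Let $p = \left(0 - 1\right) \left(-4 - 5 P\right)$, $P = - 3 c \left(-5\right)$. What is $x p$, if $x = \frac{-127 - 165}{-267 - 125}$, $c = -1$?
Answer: $- \frac{5183}{98} \approx -52.888$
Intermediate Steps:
$P = -15$ ($P = \left(-3\right) \left(-1\right) \left(-5\right) = 3 \left(-5\right) = -15$)
$x = \frac{73}{98}$ ($x = - \frac{292}{-392} = \left(-292\right) \left(- \frac{1}{392}\right) = \frac{73}{98} \approx 0.7449$)
$p = -71$ ($p = \left(0 - 1\right) \left(-4 - -75\right) = - (-4 + 75) = \left(-1\right) 71 = -71$)
$x p = \frac{73}{98} \left(-71\right) = - \frac{5183}{98}$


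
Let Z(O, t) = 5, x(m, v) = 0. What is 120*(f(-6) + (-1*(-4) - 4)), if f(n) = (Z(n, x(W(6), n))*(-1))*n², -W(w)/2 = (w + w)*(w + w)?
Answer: -21600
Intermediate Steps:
W(w) = -8*w² (W(w) = -2*(w + w)*(w + w) = -2*2*w*2*w = -8*w²)
f(n) = -5*n² (f(n) = (5*(-1))*n² = -5*n²)
120*(f(-6) + (-1*(-4) - 4)) = 120*(-5*(-6)² + (-1*(-4) - 4)) = 120*(-5*36 + (4 - 4)) = 120*(-180 + 0) = 120*(-180) = -21600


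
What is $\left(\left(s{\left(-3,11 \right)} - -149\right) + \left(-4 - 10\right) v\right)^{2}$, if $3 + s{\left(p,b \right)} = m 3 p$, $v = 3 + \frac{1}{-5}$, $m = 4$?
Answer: $\frac{125316}{25} \approx 5012.6$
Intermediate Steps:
$v = \frac{14}{5}$ ($v = 3 - \frac{1}{5} = \frac{14}{5} \approx 2.8$)
$s{\left(p,b \right)} = -3 + 12 p$ ($s{\left(p,b \right)} = -3 + 4 \cdot 3 p = -3 + 12 p$)
$\left(\left(s{\left(-3,11 \right)} - -149\right) + \left(-4 - 10\right) v\right)^{2} = \left(\left(\left(-3 + 12 \left(-3\right)\right) - -149\right) + \left(-4 - 10\right) \frac{14}{5}\right)^{2} = \left(\left(\left(-3 - 36\right) + 149\right) - \frac{196}{5}\right)^{2} = \left(\left(-39 + 149\right) - \frac{196}{5}\right)^{2} = \left(110 - \frac{196}{5}\right)^{2} = \left(\frac{354}{5}\right)^{2} = \frac{125316}{25}$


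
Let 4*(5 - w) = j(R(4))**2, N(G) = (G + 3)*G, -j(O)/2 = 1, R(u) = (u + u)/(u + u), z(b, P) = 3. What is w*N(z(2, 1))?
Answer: 72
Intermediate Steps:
R(u) = 1 (R(u) = (2*u)/((2*u)) = (2*u)*(1/(2*u)) = 1)
j(O) = -2 (j(O) = -2*1 = -2)
N(G) = G*(3 + G) (N(G) = (3 + G)*G = G*(3 + G))
w = 4 (w = 5 - 1/4*(-2)**2 = 5 - 1/4*4 = 5 - 1 = 4)
w*N(z(2, 1)) = 4*(3*(3 + 3)) = 4*(3*6) = 4*18 = 72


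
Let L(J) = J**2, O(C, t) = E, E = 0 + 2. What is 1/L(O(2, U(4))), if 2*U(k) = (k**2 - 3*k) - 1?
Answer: 1/4 ≈ 0.25000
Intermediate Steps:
U(k) = -1/2 + k**2/2 - 3*k/2 (U(k) = ((k**2 - 3*k) - 1)/2 = (-1 + k**2 - 3*k)/2 = -1/2 + k**2/2 - 3*k/2)
E = 2
O(C, t) = 2
1/L(O(2, U(4))) = 1/(2**2) = 1/4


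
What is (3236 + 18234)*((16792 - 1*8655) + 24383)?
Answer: 698204400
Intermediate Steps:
(3236 + 18234)*((16792 - 1*8655) + 24383) = 21470*((16792 - 8655) + 24383) = 21470*(8137 + 24383) = 21470*32520 = 698204400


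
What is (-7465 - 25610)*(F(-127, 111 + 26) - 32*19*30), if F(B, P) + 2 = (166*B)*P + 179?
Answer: 96125773275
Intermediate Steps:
F(B, P) = 177 + 166*B*P (F(B, P) = -2 + ((166*B)*P + 179) = -2 + (166*B*P + 179) = -2 + (179 + 166*B*P) = 177 + 166*B*P)
(-7465 - 25610)*(F(-127, 111 + 26) - 32*19*30) = (-7465 - 25610)*((177 + 166*(-127)*(111 + 26)) - 32*19*30) = -33075*((177 + 166*(-127)*137) - 608*30) = -33075*((177 - 2888234) - 18240) = -33075*(-2888057 - 18240) = -33075*(-2906297) = 96125773275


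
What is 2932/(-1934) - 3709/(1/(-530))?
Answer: 1900898124/967 ≈ 1.9658e+6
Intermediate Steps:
2932/(-1934) - 3709/(1/(-530)) = 2932*(-1/1934) - 3709/(-1/530) = -1466/967 - 3709*(-530) = -1466/967 + 1965770 = 1900898124/967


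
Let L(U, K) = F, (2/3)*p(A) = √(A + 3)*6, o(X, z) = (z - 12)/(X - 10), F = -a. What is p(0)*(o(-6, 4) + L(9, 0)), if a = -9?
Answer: 171*√3/2 ≈ 148.09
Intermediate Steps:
F = 9 (F = -1*(-9) = 9)
o(X, z) = (-12 + z)/(-10 + X)
p(A) = 9*√(3 + A) (p(A) = 3*(√(A + 3)*6)/2 = 3*(√(3 + A)*6)/2 = 3*(6*√(3 + A))/2 = 9*√(3 + A))
L(U, K) = 9
p(0)*(o(-6, 4) + L(9, 0)) = (9*√(3 + 0))*((-12 + 4)/(-10 - 6) + 9) = (9*√3)*(-8/(-16) + 9) = (9*√3)*(-1/16*(-8) + 9) = (9*√3)*(½ + 9) = (9*√3)*(19/2) = 171*√3/2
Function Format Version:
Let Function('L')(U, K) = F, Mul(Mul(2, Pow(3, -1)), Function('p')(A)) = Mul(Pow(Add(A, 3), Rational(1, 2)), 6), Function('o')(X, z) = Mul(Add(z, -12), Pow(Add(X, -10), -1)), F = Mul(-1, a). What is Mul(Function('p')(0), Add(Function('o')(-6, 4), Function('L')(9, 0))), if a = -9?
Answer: Mul(Rational(171, 2), Pow(3, Rational(1, 2))) ≈ 148.09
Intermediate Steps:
F = 9 (F = Mul(-1, -9) = 9)
Function('o')(X, z) = Mul(Pow(Add(-10, X), -1), Add(-12, z)) (Function('o')(X, z) = Mul(Add(-12, z), Pow(Add(-10, X), -1)) = Mul(Pow(Add(-10, X), -1), Add(-12, z)))
Function('p')(A) = Mul(9, Pow(Add(3, A), Rational(1, 2))) (Function('p')(A) = Mul(Rational(3, 2), Mul(Pow(Add(A, 3), Rational(1, 2)), 6)) = Mul(Rational(3, 2), Mul(Pow(Add(3, A), Rational(1, 2)), 6)) = Mul(Rational(3, 2), Mul(6, Pow(Add(3, A), Rational(1, 2)))) = Mul(9, Pow(Add(3, A), Rational(1, 2))))
Function('L')(U, K) = 9
Mul(Function('p')(0), Add(Function('o')(-6, 4), Function('L')(9, 0))) = Mul(Mul(9, Pow(Add(3, 0), Rational(1, 2))), Add(Mul(Pow(Add(-10, -6), -1), Add(-12, 4)), 9)) = Mul(Mul(9, Pow(3, Rational(1, 2))), Add(Mul(Pow(-16, -1), -8), 9)) = Mul(Mul(9, Pow(3, Rational(1, 2))), Add(Mul(Rational(-1, 16), -8), 9)) = Mul(Mul(9, Pow(3, Rational(1, 2))), Add(Rational(1, 2), 9)) = Mul(Mul(9, Pow(3, Rational(1, 2))), Rational(19, 2)) = Mul(Rational(171, 2), Pow(3, Rational(1, 2)))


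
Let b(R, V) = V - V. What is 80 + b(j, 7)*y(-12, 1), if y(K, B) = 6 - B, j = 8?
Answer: 80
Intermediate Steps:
b(R, V) = 0
80 + b(j, 7)*y(-12, 1) = 80 + 0*(6 - 1*1) = 80 + 0*(6 - 1) = 80 + 0*5 = 80 + 0 = 80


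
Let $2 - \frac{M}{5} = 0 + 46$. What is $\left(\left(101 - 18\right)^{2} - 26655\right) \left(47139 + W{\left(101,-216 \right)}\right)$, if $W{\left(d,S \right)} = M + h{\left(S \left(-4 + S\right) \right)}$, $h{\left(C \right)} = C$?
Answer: $-1866681274$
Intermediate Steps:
$M = -220$ ($M = 10 - 5 \left(0 + 46\right) = 10 - 230 = -220$)
$W{\left(d,S \right)} = -220 + S \left(-4 + S\right)$
$\left(\left(101 - 18\right)^{2} - 26655\right) \left(47139 + W{\left(101,-216 \right)}\right) = \left(\left(101 - 18\right)^{2} - 26655\right) \left(47139 - \left(220 + 216 \left(-4 - 216\right)\right)\right) = \left(83^{2} - 26655\right) \left(47139 - -47300\right) = \left(6889 - 26655\right) \left(47139 + \left(-220 + 47520\right)\right) = - 19766 \left(47139 + 47300\right) = \left(-19766\right) 94439 = -1866681274$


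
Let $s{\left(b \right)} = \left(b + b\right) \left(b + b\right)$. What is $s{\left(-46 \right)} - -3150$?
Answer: $11614$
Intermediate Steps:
$s{\left(b \right)} = 4 b^{2}$ ($s{\left(b \right)} = 2 b 2 b = 4 b^{2}$)
$s{\left(-46 \right)} - -3150 = 4 \left(-46\right)^{2} - -3150 = 4 \cdot 2116 + 3150 = 8464 + 3150 = 11614$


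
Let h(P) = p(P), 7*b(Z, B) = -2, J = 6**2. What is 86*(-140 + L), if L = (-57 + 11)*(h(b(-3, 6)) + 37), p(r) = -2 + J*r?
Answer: -768668/7 ≈ -1.0981e+5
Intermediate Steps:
J = 36
b(Z, B) = -2/7 (b(Z, B) = (1/7)*(-2) = -2/7)
p(r) = -2 + 36*r
h(P) = -2 + 36*P
L = -7958/7 (L = (-57 + 11)*((-2 + 36*(-2/7)) + 37) = -46*((-2 - 72/7) + 37) = -46*(-86/7 + 37) = -46*173/7 = -7958/7 ≈ -1136.9)
86*(-140 + L) = 86*(-140 - 7958/7) = 86*(-8938/7) = -768668/7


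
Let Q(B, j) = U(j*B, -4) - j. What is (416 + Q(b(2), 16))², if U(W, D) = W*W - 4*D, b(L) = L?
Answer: 2073600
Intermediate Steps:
U(W, D) = W² - 4*D
Q(B, j) = 16 - j + B²*j² (Q(B, j) = ((j*B)² - 4*(-4)) - j = ((B*j)² + 16) - j = (B²*j² + 16) - j = (16 + B²*j²) - j = 16 - j + B²*j²)
(416 + Q(b(2), 16))² = (416 + (16 - 1*16 + 2²*16²))² = (416 + (16 - 16 + 4*256))² = (416 + (16 - 16 + 1024))² = (416 + 1024)² = 1440² = 2073600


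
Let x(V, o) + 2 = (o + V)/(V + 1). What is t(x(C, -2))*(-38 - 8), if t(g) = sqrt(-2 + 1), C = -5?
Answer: -46*I ≈ -46.0*I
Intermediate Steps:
x(V, o) = -2 + (V + o)/(1 + V) (x(V, o) = -2 + (o + V)/(V + 1) = -2 + (V + o)/(1 + V))
t(g) = I (t(g) = sqrt(-1) = I)
t(x(C, -2))*(-38 - 8) = I*(-38 - 8) = I*(-46) = -46*I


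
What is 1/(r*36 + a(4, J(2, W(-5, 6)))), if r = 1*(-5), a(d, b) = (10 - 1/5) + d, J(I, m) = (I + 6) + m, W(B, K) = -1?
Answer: -5/831 ≈ -0.0060169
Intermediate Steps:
J(I, m) = 6 + I + m (J(I, m) = (6 + I) + m = 6 + I + m)
a(d, b) = 49/5 + d (a(d, b) = (10 - 1*⅕) + d = (10 - ⅕) + d = 49/5 + d)
r = -5
1/(r*36 + a(4, J(2, W(-5, 6)))) = 1/(-5*36 + (49/5 + 4)) = 1/(-180 + 69/5) = 1/(-831/5) = -5/831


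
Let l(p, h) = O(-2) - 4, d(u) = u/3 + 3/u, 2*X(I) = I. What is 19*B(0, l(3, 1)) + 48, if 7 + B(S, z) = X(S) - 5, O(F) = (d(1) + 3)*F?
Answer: -180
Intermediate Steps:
X(I) = I/2
d(u) = 3/u + u/3 (d(u) = u*(1/3) + 3/u = u/3 + 3/u = 3/u + u/3)
O(F) = 19*F/3 (O(F) = ((3/1 + (1/3)*1) + 3)*F = ((3*1 + 1/3) + 3)*F = ((3 + 1/3) + 3)*F = (10/3 + 3)*F = 19*F/3)
l(p, h) = -50/3 (l(p, h) = (19/3)*(-2) - 4 = -38/3 - 4 = -50/3)
B(S, z) = -12 + S/2 (B(S, z) = -7 + (S/2 - 5) = -7 + (-5 + S/2) = -12 + S/2)
19*B(0, l(3, 1)) + 48 = 19*(-12 + (1/2)*0) + 48 = 19*(-12 + 0) + 48 = 19*(-12) + 48 = -228 + 48 = -180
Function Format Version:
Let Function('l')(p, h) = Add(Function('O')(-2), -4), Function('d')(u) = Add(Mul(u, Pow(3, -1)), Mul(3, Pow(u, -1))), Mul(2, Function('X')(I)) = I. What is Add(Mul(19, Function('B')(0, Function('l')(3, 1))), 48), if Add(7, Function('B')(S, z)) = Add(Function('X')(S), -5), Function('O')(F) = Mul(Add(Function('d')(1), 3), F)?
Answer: -180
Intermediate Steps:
Function('X')(I) = Mul(Rational(1, 2), I)
Function('d')(u) = Add(Mul(3, Pow(u, -1)), Mul(Rational(1, 3), u)) (Function('d')(u) = Add(Mul(u, Rational(1, 3)), Mul(3, Pow(u, -1))) = Add(Mul(Rational(1, 3), u), Mul(3, Pow(u, -1))) = Add(Mul(3, Pow(u, -1)), Mul(Rational(1, 3), u)))
Function('O')(F) = Mul(Rational(19, 3), F) (Function('O')(F) = Mul(Add(Add(Mul(3, Pow(1, -1)), Mul(Rational(1, 3), 1)), 3), F) = Mul(Add(Add(Mul(3, 1), Rational(1, 3)), 3), F) = Mul(Add(Add(3, Rational(1, 3)), 3), F) = Mul(Add(Rational(10, 3), 3), F) = Mul(Rational(19, 3), F))
Function('l')(p, h) = Rational(-50, 3) (Function('l')(p, h) = Add(Mul(Rational(19, 3), -2), -4) = Add(Rational(-38, 3), -4) = Rational(-50, 3))
Function('B')(S, z) = Add(-12, Mul(Rational(1, 2), S)) (Function('B')(S, z) = Add(-7, Add(Mul(Rational(1, 2), S), -5)) = Add(-7, Add(-5, Mul(Rational(1, 2), S))) = Add(-12, Mul(Rational(1, 2), S)))
Add(Mul(19, Function('B')(0, Function('l')(3, 1))), 48) = Add(Mul(19, Add(-12, Mul(Rational(1, 2), 0))), 48) = Add(Mul(19, Add(-12, 0)), 48) = Add(Mul(19, -12), 48) = Add(-228, 48) = -180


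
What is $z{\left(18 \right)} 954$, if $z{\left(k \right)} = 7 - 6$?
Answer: $954$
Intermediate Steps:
$z{\left(k \right)} = 1$
$z{\left(18 \right)} 954 = 1 \cdot 954 = 954$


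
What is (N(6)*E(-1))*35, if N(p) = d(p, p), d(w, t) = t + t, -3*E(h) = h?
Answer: 140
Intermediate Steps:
E(h) = -h/3
d(w, t) = 2*t
N(p) = 2*p
(N(6)*E(-1))*35 = ((2*6)*(-⅓*(-1)))*35 = (12*(⅓))*35 = 4*35 = 140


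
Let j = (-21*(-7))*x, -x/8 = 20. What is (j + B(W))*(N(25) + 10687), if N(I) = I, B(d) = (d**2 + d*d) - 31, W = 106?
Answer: -11558248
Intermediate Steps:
x = -160 (x = -8*20 = -160)
j = -23520 (j = -21*(-7)*(-160) = 147*(-160) = -23520)
B(d) = -31 + 2*d**2 (B(d) = (d**2 + d**2) - 31 = 2*d**2 - 31 = -31 + 2*d**2)
(j + B(W))*(N(25) + 10687) = (-23520 + (-31 + 2*106**2))*(25 + 10687) = (-23520 + (-31 + 2*11236))*10712 = (-23520 + (-31 + 22472))*10712 = (-23520 + 22441)*10712 = -1079*10712 = -11558248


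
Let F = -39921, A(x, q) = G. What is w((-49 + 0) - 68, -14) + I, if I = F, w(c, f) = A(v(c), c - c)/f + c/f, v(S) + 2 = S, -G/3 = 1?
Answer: -279387/7 ≈ -39912.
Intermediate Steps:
G = -3 (G = -3*1 = -3)
v(S) = -2 + S
A(x, q) = -3
w(c, f) = -3/f + c/f
I = -39921
w((-49 + 0) - 68, -14) + I = (-3 + ((-49 + 0) - 68))/(-14) - 39921 = -(-3 + (-49 - 68))/14 - 39921 = -(-3 - 117)/14 - 39921 = -1/14*(-120) - 39921 = 60/7 - 39921 = -279387/7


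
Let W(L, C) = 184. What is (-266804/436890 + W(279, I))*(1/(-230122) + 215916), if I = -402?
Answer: 995242920870728489/25134500145 ≈ 3.9597e+7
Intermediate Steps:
(-266804/436890 + W(279, I))*(1/(-230122) + 215916) = (-266804/436890 + 184)*(1/(-230122) + 215916) = (-266804*1/436890 + 184)*(-1/230122 + 215916) = (-133402/218445 + 184)*(49687021751/230122) = (40060478/218445)*(49687021751/230122) = 995242920870728489/25134500145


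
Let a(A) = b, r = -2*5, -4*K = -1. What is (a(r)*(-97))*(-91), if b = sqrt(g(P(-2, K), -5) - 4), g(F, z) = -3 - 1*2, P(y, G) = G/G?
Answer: 26481*I ≈ 26481.0*I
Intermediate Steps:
K = 1/4 (K = -1/4*(-1) = 1/4 ≈ 0.25000)
P(y, G) = 1
r = -10
g(F, z) = -5 (g(F, z) = -3 - 2 = -5)
b = 3*I (b = sqrt(-5 - 4) = sqrt(-9) = 3*I ≈ 3.0*I)
a(A) = 3*I
(a(r)*(-97))*(-91) = ((3*I)*(-97))*(-91) = -291*I*(-91) = 26481*I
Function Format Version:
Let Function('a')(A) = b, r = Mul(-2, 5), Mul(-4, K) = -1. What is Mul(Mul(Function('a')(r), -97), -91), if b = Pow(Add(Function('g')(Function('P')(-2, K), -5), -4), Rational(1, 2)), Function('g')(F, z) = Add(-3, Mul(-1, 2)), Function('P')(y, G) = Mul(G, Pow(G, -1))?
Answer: Mul(26481, I) ≈ Mul(26481., I)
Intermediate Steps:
K = Rational(1, 4) (K = Mul(Rational(-1, 4), -1) = Rational(1, 4) ≈ 0.25000)
Function('P')(y, G) = 1
r = -10
Function('g')(F, z) = -5 (Function('g')(F, z) = Add(-3, -2) = -5)
b = Mul(3, I) (b = Pow(Add(-5, -4), Rational(1, 2)) = Pow(-9, Rational(1, 2)) = Mul(3, I) ≈ Mul(3.0000, I))
Function('a')(A) = Mul(3, I)
Mul(Mul(Function('a')(r), -97), -91) = Mul(Mul(Mul(3, I), -97), -91) = Mul(Mul(-291, I), -91) = Mul(26481, I)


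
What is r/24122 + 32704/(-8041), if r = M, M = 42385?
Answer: -64009729/27709286 ≈ -2.3100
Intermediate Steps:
r = 42385
r/24122 + 32704/(-8041) = 42385/24122 + 32704/(-8041) = 42385*(1/24122) + 32704*(-1/8041) = 6055/3446 - 32704/8041 = -64009729/27709286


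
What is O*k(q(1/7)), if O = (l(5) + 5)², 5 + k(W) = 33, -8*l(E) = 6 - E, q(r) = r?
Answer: 10647/16 ≈ 665.44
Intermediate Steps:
l(E) = -¾ + E/8 (l(E) = -(6 - E)/8 = -¾ + E/8)
k(W) = 28 (k(W) = -5 + 33 = 28)
O = 1521/64 (O = ((-¾ + (⅛)*5) + 5)² = ((-¾ + 5/8) + 5)² = (-⅛ + 5)² = (39/8)² = 1521/64 ≈ 23.766)
O*k(q(1/7)) = (1521/64)*28 = 10647/16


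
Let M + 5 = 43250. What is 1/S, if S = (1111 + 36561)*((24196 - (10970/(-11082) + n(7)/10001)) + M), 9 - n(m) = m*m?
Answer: 55415541/140792868211340432 ≈ 3.9360e-10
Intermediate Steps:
n(m) = 9 - m² (n(m) = 9 - m*m = 9 - m²)
M = 43245 (M = -5 + 43250 = 43245)
S = 140792868211340432/55415541 (S = (1111 + 36561)*((24196 - (10970/(-11082) + (9 - 1*7²)/10001)) + 43245) = 37672*((24196 - (10970*(-1/11082) + (9 - 1*49)*(1/10001))) + 43245) = 37672*((24196 - (-5485/5541 + (9 - 49)*(1/10001))) + 43245) = 37672*((24196 - (-5485/5541 - 40*1/10001)) + 43245) = 37672*((24196 - (-5485/5541 - 40/10001)) + 43245) = 37672*((24196 - 1*(-55077125/55415541)) + 43245) = 37672*((24196 + 55077125/55415541) + 43245) = 37672*(1340889507161/55415541 + 43245) = 37672*(3737334577706/55415541) = 140792868211340432/55415541 ≈ 2.5407e+9)
1/S = 1/(140792868211340432/55415541) = 55415541/140792868211340432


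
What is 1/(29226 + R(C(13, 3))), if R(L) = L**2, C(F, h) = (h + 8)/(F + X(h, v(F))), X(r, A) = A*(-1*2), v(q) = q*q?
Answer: 105625/3086996371 ≈ 3.4216e-5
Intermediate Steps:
v(q) = q**2
X(r, A) = -2*A (X(r, A) = A*(-2) = -2*A)
C(F, h) = (8 + h)/(F - 2*F**2) (C(F, h) = (h + 8)/(F - 2*F**2) = (8 + h)/(F - 2*F**2))
1/(29226 + R(C(13, 3))) = 1/(29226 + ((-8 - 1*3)/(13*(-1 + 2*13)))**2) = 1/(29226 + ((-8 - 3)/(13*(-1 + 26)))**2) = 1/(29226 + ((1/13)*(-11)/25)**2) = 1/(29226 + ((1/13)*(1/25)*(-11))**2) = 1/(29226 + (-11/325)**2) = 1/(29226 + 121/105625) = 1/(3086996371/105625) = 105625/3086996371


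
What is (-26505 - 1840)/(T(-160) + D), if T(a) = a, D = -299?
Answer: 28345/459 ≈ 61.754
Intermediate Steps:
(-26505 - 1840)/(T(-160) + D) = (-26505 - 1840)/(-160 - 299) = -28345/(-459) = -28345*(-1/459) = 28345/459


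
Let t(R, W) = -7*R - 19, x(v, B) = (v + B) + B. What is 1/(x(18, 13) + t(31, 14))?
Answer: -1/192 ≈ -0.0052083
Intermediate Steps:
x(v, B) = v + 2*B (x(v, B) = (B + v) + B = v + 2*B)
t(R, W) = -19 - 7*R
1/(x(18, 13) + t(31, 14)) = 1/((18 + 2*13) + (-19 - 7*31)) = 1/((18 + 26) + (-19 - 217)) = 1/(44 - 236) = 1/(-192) = -1/192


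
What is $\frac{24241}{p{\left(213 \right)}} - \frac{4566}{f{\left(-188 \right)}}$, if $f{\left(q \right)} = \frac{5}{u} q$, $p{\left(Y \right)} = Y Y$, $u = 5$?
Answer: $\frac{105856081}{4264686} \approx 24.822$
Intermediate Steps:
$p{\left(Y \right)} = Y^{2}$
$f{\left(q \right)} = q$ ($f{\left(q \right)} = \frac{5}{5} q = 5 \cdot \frac{1}{5} q = 1 q = q$)
$\frac{24241}{p{\left(213 \right)}} - \frac{4566}{f{\left(-188 \right)}} = \frac{24241}{213^{2}} - \frac{4566}{-188} = \frac{24241}{45369} - - \frac{2283}{94} = 24241 \cdot \frac{1}{45369} + \frac{2283}{94} = \frac{24241}{45369} + \frac{2283}{94} = \frac{105856081}{4264686}$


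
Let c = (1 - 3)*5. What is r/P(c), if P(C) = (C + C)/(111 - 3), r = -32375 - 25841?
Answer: 1571832/5 ≈ 3.1437e+5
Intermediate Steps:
r = -58216
c = -10 (c = -2*5 = -10)
P(C) = C/54 (P(C) = (2*C)/108 = (2*C)*(1/108) = C/54)
r/P(c) = -58216/((1/54)*(-10)) = -58216/(-5/27) = -58216*(-27/5) = 1571832/5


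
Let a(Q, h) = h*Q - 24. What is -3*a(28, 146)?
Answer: -12192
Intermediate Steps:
a(Q, h) = -24 + Q*h (a(Q, h) = Q*h - 24 = -24 + Q*h)
-3*a(28, 146) = -3*(-24 + 28*146) = -3*(-24 + 4088) = -3*4064 = -12192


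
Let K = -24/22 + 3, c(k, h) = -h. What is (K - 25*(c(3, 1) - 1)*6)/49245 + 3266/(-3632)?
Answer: -292852333/327906040 ≈ -0.89310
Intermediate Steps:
K = 21/11 (K = -24*1/22 + 3 = -12/11 + 3 = 21/11 ≈ 1.9091)
(K - 25*(c(3, 1) - 1)*6)/49245 + 3266/(-3632) = (21/11 - 25*(-1*1 - 1)*6)/49245 + 3266/(-3632) = (21/11 - 25*(-1 - 1)*6)*(1/49245) + 3266*(-1/3632) = (21/11 - (-50)*6)*(1/49245) - 1633/1816 = (21/11 - 25*(-12))*(1/49245) - 1633/1816 = (21/11 + 300)*(1/49245) - 1633/1816 = (3321/11)*(1/49245) - 1633/1816 = 1107/180565 - 1633/1816 = -292852333/327906040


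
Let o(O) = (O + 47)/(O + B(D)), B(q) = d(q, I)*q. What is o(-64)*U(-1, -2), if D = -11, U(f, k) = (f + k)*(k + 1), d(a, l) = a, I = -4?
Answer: -17/19 ≈ -0.89474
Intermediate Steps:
U(f, k) = (1 + k)*(f + k) (U(f, k) = (f + k)*(1 + k) = (1 + k)*(f + k))
B(q) = q**2 (B(q) = q*q = q**2)
o(O) = (47 + O)/(121 + O) (o(O) = (O + 47)/(O + (-11)**2) = (47 + O)/(O + 121) = (47 + O)/(121 + O))
o(-64)*U(-1, -2) = ((47 - 64)/(121 - 64))*(-1 - 2 + (-2)**2 - 1*(-2)) = (-17/57)*(-1 - 2 + 4 + 2) = ((1/57)*(-17))*3 = -17/57*3 = -17/19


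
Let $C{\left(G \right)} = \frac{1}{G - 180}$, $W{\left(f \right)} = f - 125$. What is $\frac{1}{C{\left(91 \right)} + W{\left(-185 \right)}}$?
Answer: $- \frac{89}{27591} \approx -0.0032257$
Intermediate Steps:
$W{\left(f \right)} = -125 + f$
$C{\left(G \right)} = \frac{1}{-180 + G}$
$\frac{1}{C{\left(91 \right)} + W{\left(-185 \right)}} = \frac{1}{\frac{1}{-180 + 91} - 310} = \frac{1}{\frac{1}{-89} - 310} = \frac{1}{- \frac{1}{89} - 310} = \frac{1}{- \frac{27591}{89}} = - \frac{89}{27591}$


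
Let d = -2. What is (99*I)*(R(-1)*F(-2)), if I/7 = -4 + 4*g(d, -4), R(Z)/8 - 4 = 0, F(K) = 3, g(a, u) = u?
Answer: -1330560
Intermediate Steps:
R(Z) = 32 (R(Z) = 32 + 8*0 = 32 + 0 = 32)
I = -140 (I = 7*(-4 + 4*(-4)) = 7*(-4 - 16) = 7*(-20) = -140)
(99*I)*(R(-1)*F(-2)) = (99*(-140))*(32*3) = -13860*96 = -1330560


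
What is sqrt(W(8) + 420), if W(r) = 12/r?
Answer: sqrt(1686)/2 ≈ 20.530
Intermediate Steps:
sqrt(W(8) + 420) = sqrt(12/8 + 420) = sqrt(12*(1/8) + 420) = sqrt(3/2 + 420) = sqrt(843/2) = sqrt(1686)/2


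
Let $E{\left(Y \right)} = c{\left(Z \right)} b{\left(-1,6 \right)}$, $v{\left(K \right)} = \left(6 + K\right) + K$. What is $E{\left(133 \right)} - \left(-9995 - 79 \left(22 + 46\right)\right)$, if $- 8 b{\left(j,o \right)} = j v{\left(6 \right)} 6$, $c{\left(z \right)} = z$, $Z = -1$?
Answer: $\frac{30707}{2} \approx 15354.0$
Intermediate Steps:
$v{\left(K \right)} = 6 + 2 K$
$b{\left(j,o \right)} = - \frac{27 j}{2}$ ($b{\left(j,o \right)} = - \frac{j \left(6 + 2 \cdot 6\right) 6}{8} = - \frac{j \left(6 + 12\right) 6}{8} = - \frac{j 18 \cdot 6}{8} = - \frac{18 j 6}{8} = - \frac{108 j}{8} = - \frac{27 j}{2}$)
$E{\left(Y \right)} = - \frac{27}{2}$ ($E{\left(Y \right)} = - \frac{\left(-27\right) \left(-1\right)}{2} = \left(-1\right) \frac{27}{2} = - \frac{27}{2}$)
$E{\left(133 \right)} - \left(-9995 - 79 \left(22 + 46\right)\right) = - \frac{27}{2} - \left(-9995 - 79 \left(22 + 46\right)\right) = - \frac{27}{2} - \left(-9995 - 79 \cdot 68\right) = - \frac{27}{2} - \left(-9995 - 5372\right) = - \frac{27}{2} - -15367 = - \frac{27}{2} + 15367 = \frac{30707}{2}$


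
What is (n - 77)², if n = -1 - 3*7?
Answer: 9801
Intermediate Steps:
n = -22 (n = -1 - 21 = -22)
(n - 77)² = (-22 - 77)² = (-99)² = 9801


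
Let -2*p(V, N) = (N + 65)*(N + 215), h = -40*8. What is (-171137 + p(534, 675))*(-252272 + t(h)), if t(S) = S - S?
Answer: 126246242864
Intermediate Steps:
h = -320
t(S) = 0
p(V, N) = -(65 + N)*(215 + N)/2 (p(V, N) = -(N + 65)*(N + 215)/2 = -(65 + N)*(215 + N)/2)
(-171137 + p(534, 675))*(-252272 + t(h)) = (-171137 + (-13975/2 - 140*675 - ½*675²))*(-252272 + 0) = (-171137 + (-13975/2 - 94500 - ½*455625))*(-252272) = (-171137 + (-13975/2 - 94500 - 455625/2))*(-252272) = (-171137 - 329300)*(-252272) = -500437*(-252272) = 126246242864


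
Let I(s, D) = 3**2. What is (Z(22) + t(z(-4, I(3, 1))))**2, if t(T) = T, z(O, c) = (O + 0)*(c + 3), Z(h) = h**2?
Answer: 190096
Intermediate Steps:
I(s, D) = 9
z(O, c) = O*(3 + c)
(Z(22) + t(z(-4, I(3, 1))))**2 = (22**2 - 4*(3 + 9))**2 = (484 - 4*12)**2 = (484 - 48)**2 = 436**2 = 190096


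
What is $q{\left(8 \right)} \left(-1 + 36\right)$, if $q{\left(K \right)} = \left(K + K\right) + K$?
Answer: $840$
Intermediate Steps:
$q{\left(K \right)} = 3 K$ ($q{\left(K \right)} = 2 K + K = 3 K$)
$q{\left(8 \right)} \left(-1 + 36\right) = 3 \cdot 8 \left(-1 + 36\right) = 24 \cdot 35 = 840$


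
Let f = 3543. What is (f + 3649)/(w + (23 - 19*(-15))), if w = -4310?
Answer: -124/69 ≈ -1.7971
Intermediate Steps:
(f + 3649)/(w + (23 - 19*(-15))) = (3543 + 3649)/(-4310 + (23 - 19*(-15))) = 7192/(-4310 + (23 + 285)) = 7192/(-4310 + 308) = 7192/(-4002) = 7192*(-1/4002) = -124/69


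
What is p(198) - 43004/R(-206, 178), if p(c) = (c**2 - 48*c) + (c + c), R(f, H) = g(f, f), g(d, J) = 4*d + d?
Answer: 15520942/515 ≈ 30138.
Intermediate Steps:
g(d, J) = 5*d
R(f, H) = 5*f
p(c) = c**2 - 46*c (p(c) = (c**2 - 48*c) + 2*c = c**2 - 46*c)
p(198) - 43004/R(-206, 178) = 198*(-46 + 198) - 43004/(5*(-206)) = 198*152 - 43004/(-1030) = 30096 - 43004*(-1)/1030 = 30096 - 1*(-21502/515) = 30096 + 21502/515 = 15520942/515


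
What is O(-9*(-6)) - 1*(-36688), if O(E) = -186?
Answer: 36502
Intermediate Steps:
O(-9*(-6)) - 1*(-36688) = -186 - 1*(-36688) = -186 + 36688 = 36502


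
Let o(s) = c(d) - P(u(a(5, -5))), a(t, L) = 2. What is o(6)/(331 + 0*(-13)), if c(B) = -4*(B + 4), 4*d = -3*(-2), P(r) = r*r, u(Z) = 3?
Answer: -31/331 ≈ -0.093656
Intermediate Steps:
P(r) = r²
d = 3/2 (d = (-3*(-2))/4 = (¼)*6 = 3/2 ≈ 1.5000)
c(B) = -16 - 4*B (c(B) = -4*(4 + B) = -16 - 4*B)
o(s) = -31 (o(s) = (-16 - 4*3/2) - 1*3² = (-16 - 6) - 1*9 = -22 - 9 = -31)
o(6)/(331 + 0*(-13)) = -31/(331 + 0*(-13)) = -31/(331 + 0) = -31/331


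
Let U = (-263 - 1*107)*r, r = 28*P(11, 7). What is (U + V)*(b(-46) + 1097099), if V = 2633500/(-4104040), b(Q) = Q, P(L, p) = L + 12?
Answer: -53641135135999455/205202 ≈ -2.6141e+11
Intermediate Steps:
P(L, p) = 12 + L
V = -131675/205202 (V = 2633500*(-1/4104040) = -131675/205202 ≈ -0.64168)
r = 644 (r = 28*(12 + 11) = 28*23 = 644)
U = -238280 (U = (-263 - 1*107)*644 = (-263 - 107)*644 = -370*644 = -238280)
(U + V)*(b(-46) + 1097099) = (-238280 - 131675/205202)*(-46 + 1097099) = -48895664235/205202*1097053 = -53641135135999455/205202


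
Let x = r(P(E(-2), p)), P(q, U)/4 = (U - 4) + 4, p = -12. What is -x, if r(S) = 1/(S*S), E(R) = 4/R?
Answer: -1/2304 ≈ -0.00043403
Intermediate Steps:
P(q, U) = 4*U (P(q, U) = 4*((U - 4) + 4) = 4*((-4 + U) + 4) = 4*U)
r(S) = S⁻²
x = 1/2304 (x = (4*(-12))⁻² = (-48)⁻² = 1/2304 ≈ 0.00043403)
-x = -1*1/2304 = -1/2304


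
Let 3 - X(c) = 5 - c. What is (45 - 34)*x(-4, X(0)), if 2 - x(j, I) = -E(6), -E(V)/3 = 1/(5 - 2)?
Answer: 11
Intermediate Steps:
E(V) = -1 (E(V) = -3/(5 - 2) = -3/3 = -3*⅓ = -1)
X(c) = -2 + c (X(c) = 3 - (5 - c) = 3 + (-5 + c) = -2 + c)
x(j, I) = 1 (x(j, I) = 2 - (-1)*(-1) = 2 - 1*1 = 2 - 1 = 1)
(45 - 34)*x(-4, X(0)) = (45 - 34)*1 = 11*1 = 11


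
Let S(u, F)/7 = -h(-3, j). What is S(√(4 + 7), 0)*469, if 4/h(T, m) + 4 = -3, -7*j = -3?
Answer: 1876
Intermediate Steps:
j = 3/7 (j = -⅐*(-3) = 3/7 ≈ 0.42857)
h(T, m) = -4/7 (h(T, m) = 4/(-4 - 3) = 4/(-7) = 4*(-⅐) = -4/7)
S(u, F) = 4 (S(u, F) = 7*(-1*(-4/7)) = 7*(4/7) = 4)
S(√(4 + 7), 0)*469 = 4*469 = 1876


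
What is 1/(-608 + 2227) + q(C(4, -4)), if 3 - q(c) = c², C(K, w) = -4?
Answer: -21046/1619 ≈ -12.999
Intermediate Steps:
q(c) = 3 - c²
1/(-608 + 2227) + q(C(4, -4)) = 1/(-608 + 2227) + (3 - 1*(-4)²) = 1/1619 + (3 - 1*16) = 1/1619 + (3 - 16) = 1/1619 - 13 = -21046/1619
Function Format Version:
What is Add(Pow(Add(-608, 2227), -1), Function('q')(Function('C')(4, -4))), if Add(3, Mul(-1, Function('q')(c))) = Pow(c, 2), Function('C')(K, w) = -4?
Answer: Rational(-21046, 1619) ≈ -12.999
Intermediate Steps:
Function('q')(c) = Add(3, Mul(-1, Pow(c, 2)))
Add(Pow(Add(-608, 2227), -1), Function('q')(Function('C')(4, -4))) = Add(Pow(Add(-608, 2227), -1), Add(3, Mul(-1, Pow(-4, 2)))) = Add(Pow(1619, -1), Add(3, Mul(-1, 16))) = Add(Rational(1, 1619), Add(3, -16)) = Add(Rational(1, 1619), -13) = Rational(-21046, 1619)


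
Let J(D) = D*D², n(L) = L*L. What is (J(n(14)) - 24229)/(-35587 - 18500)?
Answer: -2501769/18029 ≈ -138.76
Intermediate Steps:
n(L) = L²
J(D) = D³
(J(n(14)) - 24229)/(-35587 - 18500) = ((14²)³ - 24229)/(-35587 - 18500) = (196³ - 24229)/(-54087) = (7529536 - 24229)*(-1/54087) = 7505307*(-1/54087) = -2501769/18029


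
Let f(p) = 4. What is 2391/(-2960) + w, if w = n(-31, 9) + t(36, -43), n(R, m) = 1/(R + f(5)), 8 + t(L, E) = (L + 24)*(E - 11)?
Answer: -259647677/79920 ≈ -3248.8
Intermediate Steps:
t(L, E) = -8 + (-11 + E)*(24 + L) (t(L, E) = -8 + (L + 24)*(E - 11) = -8 + (24 + L)*(-11 + E) = -8 + (-11 + E)*(24 + L))
n(R, m) = 1/(4 + R) (n(R, m) = 1/(R + 4) = 1/(4 + R))
w = -87697/27 (w = 1/(4 - 31) + (-272 - 11*36 + 24*(-43) - 43*36) = 1/(-27) + (-272 - 396 - 1032 - 1548) = -1/27 - 3248 = -87697/27 ≈ -3248.0)
2391/(-2960) + w = 2391/(-2960) - 87697/27 = 2391*(-1/2960) - 87697/27 = -2391/2960 - 87697/27 = -259647677/79920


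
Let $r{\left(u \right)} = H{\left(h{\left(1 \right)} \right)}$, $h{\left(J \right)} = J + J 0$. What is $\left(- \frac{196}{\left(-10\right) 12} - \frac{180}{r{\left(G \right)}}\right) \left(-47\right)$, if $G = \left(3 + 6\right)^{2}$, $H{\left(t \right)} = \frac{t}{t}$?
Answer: $\frac{251497}{30} \approx 8383.2$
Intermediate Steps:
$h{\left(J \right)} = J$ ($h{\left(J \right)} = J + 0 = J$)
$H{\left(t \right)} = 1$
$G = 81$ ($G = 9^{2} = 81$)
$r{\left(u \right)} = 1$
$\left(- \frac{196}{\left(-10\right) 12} - \frac{180}{r{\left(G \right)}}\right) \left(-47\right) = \left(- \frac{196}{\left(-10\right) 12} - \frac{180}{1}\right) \left(-47\right) = \left(- \frac{196}{-120} - 180\right) \left(-47\right) = \left(\left(-196\right) \left(- \frac{1}{120}\right) - 180\right) \left(-47\right) = \left(\frac{49}{30} - 180\right) \left(-47\right) = \left(- \frac{5351}{30}\right) \left(-47\right) = \frac{251497}{30}$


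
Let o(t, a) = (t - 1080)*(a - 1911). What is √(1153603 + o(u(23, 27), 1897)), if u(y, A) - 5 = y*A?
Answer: √1159959 ≈ 1077.0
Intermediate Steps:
u(y, A) = 5 + A*y (u(y, A) = 5 + y*A = 5 + A*y)
o(t, a) = (-1911 + a)*(-1080 + t) (o(t, a) = (-1080 + t)*(-1911 + a) = (-1911 + a)*(-1080 + t))
√(1153603 + o(u(23, 27), 1897)) = √(1153603 + (2063880 - 1911*(5 + 27*23) - 1080*1897 + 1897*(5 + 27*23))) = √(1153603 + (2063880 - 1911*(5 + 621) - 2048760 + 1897*(5 + 621))) = √(1153603 + (2063880 - 1911*626 - 2048760 + 1897*626)) = √(1153603 + (2063880 - 1196286 - 2048760 + 1187522)) = √(1153603 + 6356) = √1159959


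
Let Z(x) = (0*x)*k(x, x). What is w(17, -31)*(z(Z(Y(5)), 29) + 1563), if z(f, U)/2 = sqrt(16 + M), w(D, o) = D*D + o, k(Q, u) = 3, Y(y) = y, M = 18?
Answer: 403254 + 516*sqrt(34) ≈ 4.0626e+5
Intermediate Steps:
Z(x) = 0 (Z(x) = (0*x)*3 = 0*3 = 0)
w(D, o) = o + D**2 (w(D, o) = D**2 + o = o + D**2)
z(f, U) = 2*sqrt(34) (z(f, U) = 2*sqrt(16 + 18) = 2*sqrt(34))
w(17, -31)*(z(Z(Y(5)), 29) + 1563) = (-31 + 17**2)*(2*sqrt(34) + 1563) = (-31 + 289)*(1563 + 2*sqrt(34)) = 258*(1563 + 2*sqrt(34)) = 403254 + 516*sqrt(34)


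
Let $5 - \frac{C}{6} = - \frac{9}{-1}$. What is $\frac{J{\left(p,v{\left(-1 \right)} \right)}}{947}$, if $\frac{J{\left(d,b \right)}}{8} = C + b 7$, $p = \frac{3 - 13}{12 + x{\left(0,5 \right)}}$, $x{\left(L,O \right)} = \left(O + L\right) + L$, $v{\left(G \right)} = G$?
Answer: $- \frac{248}{947} \approx -0.26188$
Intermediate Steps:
$x{\left(L,O \right)} = O + 2 L$ ($x{\left(L,O \right)} = \left(L + O\right) + L = O + 2 L$)
$p = - \frac{10}{17}$ ($p = \frac{3 - 13}{12 + \left(5 + 2 \cdot 0\right)} = - \frac{10}{12 + \left(5 + 0\right)} = - \frac{10}{12 + 5} = - \frac{10}{17} \approx -0.58823$)
$C = -24$ ($C = 30 - 6 \left(- \frac{9}{-1}\right) = 30 - 6 \left(\left(-9\right) \left(-1\right)\right) = 30 - 54 = -24$)
$J{\left(d,b \right)} = -192 + 56 b$ ($J{\left(d,b \right)} = 8 \left(-24 + b 7\right) = 8 \left(-24 + 7 b\right) = -192 + 56 b$)
$\frac{J{\left(p,v{\left(-1 \right)} \right)}}{947} = \frac{-192 + 56 \left(-1\right)}{947} = \left(-192 - 56\right) \frac{1}{947} = \left(-248\right) \frac{1}{947} = - \frac{248}{947}$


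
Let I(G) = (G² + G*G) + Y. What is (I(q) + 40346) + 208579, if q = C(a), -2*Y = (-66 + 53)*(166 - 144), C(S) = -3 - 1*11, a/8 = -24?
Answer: 249460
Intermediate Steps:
a = -192 (a = 8*(-24) = -192)
C(S) = -14 (C(S) = -3 - 11 = -14)
Y = 143 (Y = -(-66 + 53)*(166 - 144)/2 = -(-13)*22/2 = -½*(-286) = 143)
q = -14
I(G) = 143 + 2*G² (I(G) = (G² + G*G) + 143 = (G² + G²) + 143 = 2*G² + 143 = 143 + 2*G²)
(I(q) + 40346) + 208579 = ((143 + 2*(-14)²) + 40346) + 208579 = ((143 + 2*196) + 40346) + 208579 = ((143 + 392) + 40346) + 208579 = (535 + 40346) + 208579 = 40881 + 208579 = 249460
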